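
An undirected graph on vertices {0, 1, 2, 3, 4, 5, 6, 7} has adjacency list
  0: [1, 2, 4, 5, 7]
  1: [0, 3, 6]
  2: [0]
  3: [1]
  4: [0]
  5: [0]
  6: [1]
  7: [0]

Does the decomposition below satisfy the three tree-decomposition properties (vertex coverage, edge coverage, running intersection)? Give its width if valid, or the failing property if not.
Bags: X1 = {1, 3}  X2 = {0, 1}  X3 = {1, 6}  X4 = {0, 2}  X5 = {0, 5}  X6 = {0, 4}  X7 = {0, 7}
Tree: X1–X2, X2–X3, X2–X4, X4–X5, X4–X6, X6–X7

Yes; width 1.

Every vertex of G appears in some bag (union = {0, 1, 2, 3, 4, 5, 6, 7}); every edge is covered by a bag; and for each vertex v the set of bags containing v is connected in the bag tree. The decomposition is therefore valid. The largest bag has 2 vertices, so the width is 1.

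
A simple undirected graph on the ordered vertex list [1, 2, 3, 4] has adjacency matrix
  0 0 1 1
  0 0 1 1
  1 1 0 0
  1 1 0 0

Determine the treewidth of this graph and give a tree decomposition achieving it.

Treewidth 2.
Bags: B1 = {1, 2, 3}  B2 = {1, 2, 4}
Tree: B1–B2

Each bag holds 3 vertices, so the decomposition has width 2, which upper-bounds the treewidth. For the lower bound, G contains the cycle 2–3–1–4–2, so G is not a forest; only forests have treewidth ≤ 1, hence tw(G) ≥ 2. Therefore the treewidth is 2.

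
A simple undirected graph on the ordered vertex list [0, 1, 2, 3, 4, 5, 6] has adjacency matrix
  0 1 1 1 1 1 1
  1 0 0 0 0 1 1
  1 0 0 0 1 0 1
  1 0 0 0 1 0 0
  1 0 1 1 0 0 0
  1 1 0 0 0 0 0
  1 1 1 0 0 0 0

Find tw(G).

A width-2 tree decomposition is:
Bags: B1 = {0, 2, 6}  B2 = {0, 1, 6}  B3 = {0, 2, 4}  B4 = {0, 3, 4}  B5 = {0, 1, 5}
Tree: B1–B2, B1–B3, B3–B4, B2–B5
Every bag has size at most 3, so the width is 3 − 1 = 2 and tw(G) ≤ 2. Conversely, {0, 1, 5} is a clique of size 3, and the vertices of any clique must share a bag in every tree decomposition; so some bag has ≥ 3 vertices and tw(G) ≥ 2. Therefore the treewidth is 2.

2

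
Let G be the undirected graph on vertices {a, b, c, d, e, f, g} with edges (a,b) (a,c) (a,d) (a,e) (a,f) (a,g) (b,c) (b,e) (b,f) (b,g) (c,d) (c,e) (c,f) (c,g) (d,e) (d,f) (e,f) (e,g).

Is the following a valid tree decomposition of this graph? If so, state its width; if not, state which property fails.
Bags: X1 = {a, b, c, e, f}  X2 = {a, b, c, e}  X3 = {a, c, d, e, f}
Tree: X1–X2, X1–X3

A tree decomposition must satisfy three properties: every vertex lies in some bag; for every edge, both endpoints lie together in some bag; and for every vertex, the bags containing it form a connected subtree. Here vertex g appears in no bag, so the decomposition is invalid.

No — vertex g appears in no bag.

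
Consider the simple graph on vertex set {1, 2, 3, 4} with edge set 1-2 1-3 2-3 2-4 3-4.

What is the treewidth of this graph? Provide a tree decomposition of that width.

Treewidth 2.
One such decomposition:
Bags: B1 = {2, 3, 4}  B2 = {1, 2, 3}
Tree: B1–B2

The largest bag has 3 vertices, giving width 2; this decomposition certifies tw(G) ≤ 2. On the other hand G contains the 3-clique {1, 2, 3}. A clique must lie in a single bag of any decomposition, so no decomposition can have width below 2. Combining the bounds, tw(G) = 2.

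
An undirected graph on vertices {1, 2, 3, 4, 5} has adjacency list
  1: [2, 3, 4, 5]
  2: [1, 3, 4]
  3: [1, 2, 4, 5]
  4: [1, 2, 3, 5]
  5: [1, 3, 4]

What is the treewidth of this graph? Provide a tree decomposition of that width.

Treewidth 3.
One such decomposition:
Bags: B1 = {1, 2, 3, 4}  B2 = {1, 3, 4, 5}
Tree: B1–B2

Each bag holds 4 vertices, so the decomposition has width 3, which upper-bounds the treewidth. On the other hand G contains the 4-clique {1, 2, 3, 4}. A clique must lie in a single bag of any decomposition, so no decomposition can have width below 3. Therefore the treewidth is 3.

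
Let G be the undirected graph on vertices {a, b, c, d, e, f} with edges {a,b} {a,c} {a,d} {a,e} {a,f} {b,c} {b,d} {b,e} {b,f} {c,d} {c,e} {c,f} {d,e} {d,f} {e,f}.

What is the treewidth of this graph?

A width-5 tree decomposition is:
Bags: B1 = {a, b, c, d, e, f}
Tree: (single bag)
A single bag containing all 6 vertices is trivially a valid decomposition of width 5. On the other hand G contains the 6-clique {a, b, c, d, e, f}. A clique must lie in a single bag of any decomposition, so no decomposition can have width below 5. Therefore the treewidth is 5.

5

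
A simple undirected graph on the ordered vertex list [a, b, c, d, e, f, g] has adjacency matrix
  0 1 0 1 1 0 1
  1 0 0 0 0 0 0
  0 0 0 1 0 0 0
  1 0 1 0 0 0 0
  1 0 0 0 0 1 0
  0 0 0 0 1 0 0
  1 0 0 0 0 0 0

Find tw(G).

A width-1 tree decomposition is:
Bags: B1 = {a, g}  B2 = {a, d}  B3 = {a, e}  B4 = {e, f}  B5 = {a, b}  B6 = {c, d}
Tree: B1–B2, B1–B3, B3–B4, B3–B5, B2–B6
The largest bag has 2 vertices, giving width 1; this decomposition certifies tw(G) ≤ 1. Since G has at least one edge (e.g. g–a), it is not an edgeless graph, so tw(G) ≥ 1. Hence tw(G) = 1 exactly.

1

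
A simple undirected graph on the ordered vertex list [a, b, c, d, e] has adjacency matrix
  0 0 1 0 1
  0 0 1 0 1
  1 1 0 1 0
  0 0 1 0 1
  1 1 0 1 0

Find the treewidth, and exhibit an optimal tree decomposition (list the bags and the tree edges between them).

Treewidth 2.
Bags: B1 = {c, d, e}  B2 = {a, c, e}  B3 = {b, c, e}
Tree: B1–B2, B2–B3

The largest bag has 3 vertices, giving width 2; this decomposition certifies tw(G) ≤ 2. For the lower bound, G contains the cycle d–e–a–c–d, so G is not a forest; only forests have treewidth ≤ 1, hence tw(G) ≥ 2. Combining the bounds, tw(G) = 2.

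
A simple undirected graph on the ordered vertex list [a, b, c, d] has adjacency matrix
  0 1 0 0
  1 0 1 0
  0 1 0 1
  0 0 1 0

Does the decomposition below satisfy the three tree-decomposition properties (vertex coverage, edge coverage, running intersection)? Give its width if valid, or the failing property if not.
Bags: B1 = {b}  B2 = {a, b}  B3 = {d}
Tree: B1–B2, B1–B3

A tree decomposition must satisfy three properties: every vertex lies in some bag; for every edge, both endpoints lie together in some bag; and for every vertex, the bags containing it form a connected subtree. Here vertex c appears in no bag, so the decomposition is invalid.

No — vertex c appears in no bag.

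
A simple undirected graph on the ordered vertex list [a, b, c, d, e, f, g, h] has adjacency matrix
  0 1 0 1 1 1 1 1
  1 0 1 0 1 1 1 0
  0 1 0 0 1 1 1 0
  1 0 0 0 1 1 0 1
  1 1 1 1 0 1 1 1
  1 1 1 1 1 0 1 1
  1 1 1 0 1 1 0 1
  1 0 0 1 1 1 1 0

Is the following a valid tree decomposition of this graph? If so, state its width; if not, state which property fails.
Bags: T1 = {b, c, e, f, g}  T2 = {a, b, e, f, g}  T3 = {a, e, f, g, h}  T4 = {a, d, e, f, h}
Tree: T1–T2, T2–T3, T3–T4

Yes; width 4.

Checking the three conditions: (i) the bags cover all of {a, b, c, d, e, f, g, h}; (ii) for each edge, some bag contains both endpoints; (iii) the bags containing any fixed vertex form a subtree. All hold, so the decomposition is valid with width 5 − 1 = 4.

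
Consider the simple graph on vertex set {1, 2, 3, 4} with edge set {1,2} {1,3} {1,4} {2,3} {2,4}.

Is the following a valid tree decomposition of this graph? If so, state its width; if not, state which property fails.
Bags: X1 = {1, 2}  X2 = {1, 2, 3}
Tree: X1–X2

A tree decomposition must satisfy three properties: every vertex lies in some bag; for every edge, both endpoints lie together in some bag; and for every vertex, the bags containing it form a connected subtree. Here vertex 4 appears in no bag, so the decomposition is invalid.

No — vertex 4 appears in no bag.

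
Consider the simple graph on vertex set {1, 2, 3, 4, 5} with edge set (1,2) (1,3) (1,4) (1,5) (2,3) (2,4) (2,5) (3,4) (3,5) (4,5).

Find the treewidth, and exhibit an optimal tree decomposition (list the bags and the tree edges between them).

Treewidth 4.
One optimal decomposition is:
Bags: B1 = {1, 2, 3, 4, 5}
Tree: (single bag)

A single bag containing all 5 vertices is trivially a valid decomposition of width 4. For the lower bound, the 5 vertices {1, 2, 3, 4, 5} are pairwise adjacent, and any tree decomposition puts a clique entirely inside one bag — forcing width ≥ 4. Hence tw(G) = 4 exactly.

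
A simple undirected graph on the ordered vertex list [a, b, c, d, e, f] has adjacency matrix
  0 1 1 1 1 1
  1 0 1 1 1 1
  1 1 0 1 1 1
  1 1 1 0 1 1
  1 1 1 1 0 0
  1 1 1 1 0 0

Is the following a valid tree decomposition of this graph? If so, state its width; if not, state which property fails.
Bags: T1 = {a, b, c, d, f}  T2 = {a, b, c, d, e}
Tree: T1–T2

Vertex coverage: the bags together contain {a, b, c, d, e, f}, the full vertex set. Edge coverage: each edge of G has both endpoints in at least one bag. Running intersection: for every vertex, the bags containing it form a connected subtree. All three properties hold, so this is a valid tree decomposition of width max|bag| − 1 = 4, and hence tw(G) ≤ 4.

Yes; width 4.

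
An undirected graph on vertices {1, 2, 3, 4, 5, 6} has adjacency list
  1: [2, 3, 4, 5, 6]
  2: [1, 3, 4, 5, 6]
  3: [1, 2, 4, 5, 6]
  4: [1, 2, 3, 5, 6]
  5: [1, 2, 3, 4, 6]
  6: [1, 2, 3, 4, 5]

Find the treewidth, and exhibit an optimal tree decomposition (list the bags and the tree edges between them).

Treewidth 5.
Bags: B1 = {1, 2, 3, 4, 5, 6}
Tree: (single bag)

With just one bag of size 6, the width is 6 − 1 = 5, so tw(G) ≤ 5. On the other hand G contains the 6-clique {1, 2, 3, 4, 5, 6}. A clique must lie in a single bag of any decomposition, so no decomposition can have width below 5. The upper and lower bounds meet at 5, so that is the treewidth.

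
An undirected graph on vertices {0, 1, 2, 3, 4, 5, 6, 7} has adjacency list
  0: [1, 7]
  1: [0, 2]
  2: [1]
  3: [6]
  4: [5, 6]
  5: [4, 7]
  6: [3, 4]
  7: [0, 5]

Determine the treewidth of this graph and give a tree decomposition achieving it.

Treewidth 1.
One optimal decomposition is:
Bags: B1 = {1, 2}  B2 = {0, 1}  B3 = {0, 7}  B4 = {5, 7}  B5 = {4, 5}  B6 = {4, 6}  B7 = {3, 6}
Tree: B1–B2, B2–B3, B3–B4, B4–B5, B5–B6, B6–B7

Every bag has size at most 2, so the width is 2 − 1 = 1 and tw(G) ≤ 1. G has an edge, so its treewidth is at least 1. Therefore the treewidth is 1.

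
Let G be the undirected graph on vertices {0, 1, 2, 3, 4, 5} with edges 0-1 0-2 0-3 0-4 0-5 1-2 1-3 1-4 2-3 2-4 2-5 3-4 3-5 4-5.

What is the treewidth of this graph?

A width-4 tree decomposition is:
Bags: B1 = {0, 1, 2, 3, 4}  B2 = {0, 2, 3, 4, 5}
Tree: B1–B2
Every bag has size at most 5, so the width is 5 − 1 = 4 and tw(G) ≤ 4. On the other hand G contains the 5-clique {0, 1, 2, 3, 4}. A clique must lie in a single bag of any decomposition, so no decomposition can have width below 4. Therefore the treewidth is 4.

4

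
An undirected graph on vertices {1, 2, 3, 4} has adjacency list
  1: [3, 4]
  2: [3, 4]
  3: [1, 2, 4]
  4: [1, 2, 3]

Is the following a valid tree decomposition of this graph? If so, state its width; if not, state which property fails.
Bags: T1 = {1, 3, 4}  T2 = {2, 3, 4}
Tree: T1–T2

Vertex coverage: the bags together contain {1, 2, 3, 4}, the full vertex set. Edge coverage: each edge of G has both endpoints in at least one bag. Running intersection: for every vertex, the bags containing it form a connected subtree. All three properties hold, so this is a valid tree decomposition of width max|bag| − 1 = 2, and hence tw(G) ≤ 2.

Yes; width 2.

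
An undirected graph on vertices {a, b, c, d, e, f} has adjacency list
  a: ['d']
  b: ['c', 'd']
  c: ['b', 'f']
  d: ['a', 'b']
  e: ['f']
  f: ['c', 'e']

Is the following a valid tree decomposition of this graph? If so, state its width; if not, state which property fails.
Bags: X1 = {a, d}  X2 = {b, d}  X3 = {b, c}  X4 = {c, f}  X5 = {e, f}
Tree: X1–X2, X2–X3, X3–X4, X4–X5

Yes; width 1.

Checking the three conditions: (i) the bags cover all of {a, b, c, d, e, f}; (ii) for each edge, some bag contains both endpoints; (iii) the bags containing any fixed vertex form a subtree. All hold, so the decomposition is valid with width 2 − 1 = 1.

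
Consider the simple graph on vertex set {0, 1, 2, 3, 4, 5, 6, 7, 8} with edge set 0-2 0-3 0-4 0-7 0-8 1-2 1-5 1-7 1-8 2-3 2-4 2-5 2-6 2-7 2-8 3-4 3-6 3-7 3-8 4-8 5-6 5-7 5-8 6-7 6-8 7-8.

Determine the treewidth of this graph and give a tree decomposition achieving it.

Each bag holds 5 vertices, so the decomposition has width 4, which upper-bounds the treewidth. Conversely, {0, 2, 3, 4, 8} is a clique of size 5, and the vertices of any clique must share a bag in every tree decomposition; so some bag has ≥ 5 vertices and tw(G) ≥ 4. Therefore the treewidth is 4.

Treewidth 4.
One optimal decomposition is:
Bags: B1 = {0, 2, 3, 7, 8}  B2 = {2, 3, 6, 7, 8}  B3 = {2, 5, 6, 7, 8}  B4 = {0, 2, 3, 4, 8}  B5 = {1, 2, 5, 7, 8}
Tree: B1–B2, B2–B3, B1–B4, B3–B5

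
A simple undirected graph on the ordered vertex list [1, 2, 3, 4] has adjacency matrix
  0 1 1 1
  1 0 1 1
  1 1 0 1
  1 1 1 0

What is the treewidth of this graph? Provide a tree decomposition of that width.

With just one bag of size 4, the width is 4 − 1 = 3, so tw(G) ≤ 3. On the other hand G contains the 4-clique {1, 2, 3, 4}. A clique must lie in a single bag of any decomposition, so no decomposition can have width below 3. The upper and lower bounds meet at 3, so that is the treewidth.

Treewidth 3.
Bags: B1 = {1, 2, 3, 4}
Tree: (single bag)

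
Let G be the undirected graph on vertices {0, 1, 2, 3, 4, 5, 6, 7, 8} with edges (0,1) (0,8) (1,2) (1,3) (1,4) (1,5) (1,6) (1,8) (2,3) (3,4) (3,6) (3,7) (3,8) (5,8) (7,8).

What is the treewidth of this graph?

2

A width-2 tree decomposition is:
Bags: B1 = {1, 3, 6}  B2 = {1, 3, 8}  B3 = {1, 5, 8}  B4 = {3, 7, 8}  B5 = {0, 1, 8}  B6 = {1, 2, 3}  B7 = {1, 3, 4}
Tree: B1–B2, B2–B3, B2–B4, B2–B5, B2–B6, B2–B7
Each bag holds 3 vertices, so the decomposition has width 2, which upper-bounds the treewidth. Conversely, {0, 1, 8} is a clique of size 3, and the vertices of any clique must share a bag in every tree decomposition; so some bag has ≥ 3 vertices and tw(G) ≥ 2. Combining the bounds, tw(G) = 2.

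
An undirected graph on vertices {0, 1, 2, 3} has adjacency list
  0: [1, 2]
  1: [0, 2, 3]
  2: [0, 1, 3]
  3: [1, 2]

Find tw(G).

A width-2 tree decomposition is:
Bags: B1 = {1, 2, 3}  B2 = {0, 1, 2}
Tree: B1–B2
Each bag holds 3 vertices, so the decomposition has width 2, which upper-bounds the treewidth. On the other hand G contains the 3-clique {0, 1, 2}. A clique must lie in a single bag of any decomposition, so no decomposition can have width below 2. The upper and lower bounds meet at 2, so that is the treewidth.

2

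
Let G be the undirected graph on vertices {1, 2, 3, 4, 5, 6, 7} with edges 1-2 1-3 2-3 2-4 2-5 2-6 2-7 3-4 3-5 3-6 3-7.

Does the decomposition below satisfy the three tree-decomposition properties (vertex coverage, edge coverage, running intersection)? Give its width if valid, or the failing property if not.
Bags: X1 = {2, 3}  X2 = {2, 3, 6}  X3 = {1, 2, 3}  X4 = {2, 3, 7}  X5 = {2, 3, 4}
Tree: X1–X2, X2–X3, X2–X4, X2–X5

A tree decomposition must satisfy three properties: every vertex lies in some bag; for every edge, both endpoints lie together in some bag; and for every vertex, the bags containing it form a connected subtree. Here vertex 5 appears in no bag, so the decomposition is invalid.

No — vertex 5 appears in no bag.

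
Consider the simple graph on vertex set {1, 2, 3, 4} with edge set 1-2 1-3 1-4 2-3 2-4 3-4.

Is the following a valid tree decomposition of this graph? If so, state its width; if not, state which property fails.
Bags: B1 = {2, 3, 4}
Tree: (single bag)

No — vertex 1 appears in no bag.

A tree decomposition must satisfy three properties: every vertex lies in some bag; for every edge, both endpoints lie together in some bag; and for every vertex, the bags containing it form a connected subtree. Here vertex 1 appears in no bag, so the decomposition is invalid.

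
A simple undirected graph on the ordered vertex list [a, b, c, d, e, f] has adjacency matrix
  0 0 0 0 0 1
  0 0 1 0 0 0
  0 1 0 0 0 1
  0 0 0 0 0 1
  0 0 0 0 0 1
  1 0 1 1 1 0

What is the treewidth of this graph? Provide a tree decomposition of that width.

Every bag has size at most 2, so the width is 2 − 1 = 1 and tw(G) ≤ 1. Since G has at least one edge (e.g. f–c), it is not an edgeless graph, so tw(G) ≥ 1. The upper and lower bounds meet at 1, so that is the treewidth.

Treewidth 1.
One such decomposition:
Bags: B1 = {c, f}  B2 = {a, f}  B3 = {e, f}  B4 = {b, c}  B5 = {d, f}
Tree: B1–B2, B1–B3, B1–B4, B1–B5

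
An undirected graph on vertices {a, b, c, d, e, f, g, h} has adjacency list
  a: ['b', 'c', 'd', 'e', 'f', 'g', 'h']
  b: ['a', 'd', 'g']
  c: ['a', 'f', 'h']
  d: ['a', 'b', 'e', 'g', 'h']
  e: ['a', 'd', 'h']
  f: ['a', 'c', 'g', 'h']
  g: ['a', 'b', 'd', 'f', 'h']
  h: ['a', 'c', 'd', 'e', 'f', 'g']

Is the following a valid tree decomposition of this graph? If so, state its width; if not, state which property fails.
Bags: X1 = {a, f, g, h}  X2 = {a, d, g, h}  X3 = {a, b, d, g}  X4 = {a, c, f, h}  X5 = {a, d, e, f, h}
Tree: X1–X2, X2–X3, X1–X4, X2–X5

No — bags containing vertex f are not connected in the tree.

A tree decomposition must satisfy three properties: every vertex lies in some bag; for every edge, both endpoints lie together in some bag; and for every vertex, the bags containing it form a connected subtree. Here bags containing vertex f are not connected in the tree, so the decomposition is invalid.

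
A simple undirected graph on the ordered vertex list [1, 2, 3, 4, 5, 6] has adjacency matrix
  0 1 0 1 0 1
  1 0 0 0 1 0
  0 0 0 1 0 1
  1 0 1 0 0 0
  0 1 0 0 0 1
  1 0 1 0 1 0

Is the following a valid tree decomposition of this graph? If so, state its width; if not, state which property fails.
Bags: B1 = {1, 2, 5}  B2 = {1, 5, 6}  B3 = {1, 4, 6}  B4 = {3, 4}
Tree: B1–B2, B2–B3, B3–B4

A tree decomposition must satisfy three properties: every vertex lies in some bag; for every edge, both endpoints lie together in some bag; and for every vertex, the bags containing it form a connected subtree. Here edge (6,3) lies in no bag, so the decomposition is invalid.

No — edge (6,3) lies in no bag.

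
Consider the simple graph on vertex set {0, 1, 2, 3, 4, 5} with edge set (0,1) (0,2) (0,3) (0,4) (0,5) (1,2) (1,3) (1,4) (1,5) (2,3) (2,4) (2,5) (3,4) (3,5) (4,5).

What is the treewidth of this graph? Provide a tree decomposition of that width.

Treewidth 5.
One such decomposition:
Bags: B1 = {0, 1, 2, 3, 4, 5}
Tree: (single bag)

A single bag containing all 6 vertices is trivially a valid decomposition of width 5. Conversely, {0, 1, 2, 3, 4, 5} is a clique of size 6, and the vertices of any clique must share a bag in every tree decomposition; so some bag has ≥ 6 vertices and tw(G) ≥ 5. Combining the bounds, tw(G) = 5.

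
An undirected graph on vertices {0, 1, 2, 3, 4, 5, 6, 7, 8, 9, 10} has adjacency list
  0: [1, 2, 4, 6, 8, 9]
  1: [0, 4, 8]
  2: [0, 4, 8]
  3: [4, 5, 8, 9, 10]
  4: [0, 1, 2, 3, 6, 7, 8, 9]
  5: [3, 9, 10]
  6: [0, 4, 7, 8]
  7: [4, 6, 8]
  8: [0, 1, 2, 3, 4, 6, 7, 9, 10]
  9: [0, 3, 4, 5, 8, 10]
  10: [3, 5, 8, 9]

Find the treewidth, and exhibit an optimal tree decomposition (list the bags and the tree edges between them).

Treewidth 3.
One such decomposition:
Bags: B1 = {0, 1, 4, 8}  B2 = {0, 4, 6, 8}  B3 = {4, 6, 7, 8}  B4 = {0, 4, 8, 9}  B5 = {3, 4, 8, 9}  B6 = {3, 8, 9, 10}  B7 = {0, 2, 4, 8}  B8 = {3, 5, 9, 10}
Tree: B1–B2, B2–B3, B2–B4, B4–B5, B5–B6, B4–B7, B6–B8

The largest bag has 4 vertices, giving width 3; this decomposition certifies tw(G) ≤ 3. On the other hand G contains the 4-clique {3, 8, 9, 10}. A clique must lie in a single bag of any decomposition, so no decomposition can have width below 3. Combining the bounds, tw(G) = 3.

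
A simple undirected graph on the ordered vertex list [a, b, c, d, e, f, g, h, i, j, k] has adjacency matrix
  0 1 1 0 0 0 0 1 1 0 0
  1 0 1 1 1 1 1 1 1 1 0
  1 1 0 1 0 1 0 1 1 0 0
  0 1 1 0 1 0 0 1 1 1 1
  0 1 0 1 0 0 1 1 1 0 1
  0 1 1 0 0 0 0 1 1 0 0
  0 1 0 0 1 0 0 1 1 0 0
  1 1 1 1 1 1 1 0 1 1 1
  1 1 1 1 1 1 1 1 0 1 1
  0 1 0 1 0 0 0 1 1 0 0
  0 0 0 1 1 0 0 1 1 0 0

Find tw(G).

A width-4 tree decomposition is:
Bags: B1 = {b, d, h, i, j}  B2 = {b, c, d, h, i}  B3 = {b, d, e, h, i}  B4 = {b, c, f, h, i}  B5 = {d, e, h, i, k}  B6 = {a, b, c, h, i}  B7 = {b, e, g, h, i}
Tree: B1–B2, B2–B3, B2–B4, B3–B5, B4–B6, B3–B7
The largest bag has 5 vertices, giving width 4; this decomposition certifies tw(G) ≤ 4. On the other hand G contains the 5-clique {d, e, h, i, k}. A clique must lie in a single bag of any decomposition, so no decomposition can have width below 4. Combining the bounds, tw(G) = 4.

4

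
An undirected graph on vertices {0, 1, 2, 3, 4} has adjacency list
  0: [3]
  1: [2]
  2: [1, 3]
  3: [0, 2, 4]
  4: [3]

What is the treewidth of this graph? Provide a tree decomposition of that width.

The largest bag has 2 vertices, giving width 1; this decomposition certifies tw(G) ≤ 1. Since G has at least one edge (e.g. 4–3), it is not an edgeless graph, so tw(G) ≥ 1. Combining the bounds, tw(G) = 1.

Treewidth 1.
One optimal decomposition is:
Bags: B1 = {3, 4}  B2 = {2, 3}  B3 = {0, 3}  B4 = {1, 2}
Tree: B1–B2, B1–B3, B2–B4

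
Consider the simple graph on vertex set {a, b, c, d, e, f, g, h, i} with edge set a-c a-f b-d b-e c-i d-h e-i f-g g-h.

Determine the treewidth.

A width-2 tree decomposition is:
Bags: B1 = {f, g, h}  B2 = {a, f, h}  B3 = {a, c, h}  B4 = {c, h, i}  B5 = {e, h, i}  B6 = {b, e, h}  B7 = {b, d, h}
Tree: B1–B2, B2–B3, B3–B4, B4–B5, B5–B6, B6–B7
The largest bag has 3 vertices, giving width 2; this decomposition certifies tw(G) ≤ 2. The edges h–g–f–a–c–i–e–b–d–h form a cycle, so G is not a tree and its treewidth is at least 2. Therefore the treewidth is 2.

2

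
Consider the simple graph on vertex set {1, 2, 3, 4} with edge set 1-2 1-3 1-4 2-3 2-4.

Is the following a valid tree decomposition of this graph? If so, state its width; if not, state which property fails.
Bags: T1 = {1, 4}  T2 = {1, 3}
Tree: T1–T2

A tree decomposition must satisfy three properties: every vertex lies in some bag; for every edge, both endpoints lie together in some bag; and for every vertex, the bags containing it form a connected subtree. Here vertex 2 appears in no bag, so the decomposition is invalid.

No — vertex 2 appears in no bag.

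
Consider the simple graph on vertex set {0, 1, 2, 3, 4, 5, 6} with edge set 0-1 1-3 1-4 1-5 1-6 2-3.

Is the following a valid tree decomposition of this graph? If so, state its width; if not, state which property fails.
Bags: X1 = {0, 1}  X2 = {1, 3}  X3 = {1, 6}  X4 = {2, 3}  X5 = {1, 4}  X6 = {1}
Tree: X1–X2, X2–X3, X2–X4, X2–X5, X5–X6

No — vertex 5 appears in no bag.

A tree decomposition must satisfy three properties: every vertex lies in some bag; for every edge, both endpoints lie together in some bag; and for every vertex, the bags containing it form a connected subtree. Here vertex 5 appears in no bag, so the decomposition is invalid.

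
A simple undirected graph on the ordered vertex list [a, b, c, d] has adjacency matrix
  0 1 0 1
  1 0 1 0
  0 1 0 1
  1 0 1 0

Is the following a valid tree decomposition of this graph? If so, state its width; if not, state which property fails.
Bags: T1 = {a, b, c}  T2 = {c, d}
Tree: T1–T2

A tree decomposition must satisfy three properties: every vertex lies in some bag; for every edge, both endpoints lie together in some bag; and for every vertex, the bags containing it form a connected subtree. Here edge (a,d) lies in no bag, so the decomposition is invalid.

No — edge (a,d) lies in no bag.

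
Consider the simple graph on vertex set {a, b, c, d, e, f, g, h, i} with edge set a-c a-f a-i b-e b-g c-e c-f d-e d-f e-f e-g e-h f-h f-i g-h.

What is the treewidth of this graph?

2

A width-2 tree decomposition is:
Bags: B1 = {e, g, h}  B2 = {e, f, h}  B3 = {c, e, f}  B4 = {b, e, g}  B5 = {d, e, f}  B6 = {a, c, f}  B7 = {a, f, i}
Tree: B1–B2, B2–B3, B1–B4, B2–B5, B3–B6, B6–B7
Every bag has size at most 3, so the width is 3 − 1 = 2 and tw(G) ≤ 2. Conversely, {e, g, h} is a clique of size 3, and the vertices of any clique must share a bag in every tree decomposition; so some bag has ≥ 3 vertices and tw(G) ≥ 2. The upper and lower bounds meet at 2, so that is the treewidth.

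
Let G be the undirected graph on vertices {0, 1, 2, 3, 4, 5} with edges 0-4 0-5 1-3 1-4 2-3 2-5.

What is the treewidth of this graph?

A width-2 tree decomposition is:
Bags: B1 = {1, 3, 4}  B2 = {0, 3, 4}  B3 = {0, 3, 5}  B4 = {2, 3, 5}
Tree: B1–B2, B2–B3, B3–B4
Each bag holds 3 vertices, so the decomposition has width 2, which upper-bounds the treewidth. For the lower bound, G contains the cycle 3–1–4–0–5–2–3, so G is not a forest; only forests have treewidth ≤ 1, hence tw(G) ≥ 2. Combining the bounds, tw(G) = 2.

2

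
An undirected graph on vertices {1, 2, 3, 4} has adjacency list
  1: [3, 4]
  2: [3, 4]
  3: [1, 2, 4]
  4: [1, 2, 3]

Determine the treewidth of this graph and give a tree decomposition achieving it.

Treewidth 2.
One such decomposition:
Bags: B1 = {1, 3, 4}  B2 = {2, 3, 4}
Tree: B1–B2

Every bag has size at most 3, so the width is 3 − 1 = 2 and tw(G) ≤ 2. For the lower bound, the 3 vertices {1, 3, 4} are pairwise adjacent, and any tree decomposition puts a clique entirely inside one bag — forcing width ≥ 2. The upper and lower bounds meet at 2, so that is the treewidth.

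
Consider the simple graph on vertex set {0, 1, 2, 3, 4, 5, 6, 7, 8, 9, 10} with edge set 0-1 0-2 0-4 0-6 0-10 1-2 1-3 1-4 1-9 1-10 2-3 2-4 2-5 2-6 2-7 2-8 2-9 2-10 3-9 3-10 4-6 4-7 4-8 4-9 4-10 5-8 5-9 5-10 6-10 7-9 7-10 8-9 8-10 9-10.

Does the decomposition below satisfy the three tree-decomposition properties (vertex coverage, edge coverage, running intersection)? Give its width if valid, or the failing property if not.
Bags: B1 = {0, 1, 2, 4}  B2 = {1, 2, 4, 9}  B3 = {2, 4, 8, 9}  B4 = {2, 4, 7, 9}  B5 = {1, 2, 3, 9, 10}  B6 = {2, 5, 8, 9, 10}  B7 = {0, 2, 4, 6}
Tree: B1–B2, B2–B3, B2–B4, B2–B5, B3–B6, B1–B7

A tree decomposition must satisfy three properties: every vertex lies in some bag; for every edge, both endpoints lie together in some bag; and for every vertex, the bags containing it form a connected subtree. Here edge (10,4) lies in no bag, so the decomposition is invalid.

No — edge (10,4) lies in no bag.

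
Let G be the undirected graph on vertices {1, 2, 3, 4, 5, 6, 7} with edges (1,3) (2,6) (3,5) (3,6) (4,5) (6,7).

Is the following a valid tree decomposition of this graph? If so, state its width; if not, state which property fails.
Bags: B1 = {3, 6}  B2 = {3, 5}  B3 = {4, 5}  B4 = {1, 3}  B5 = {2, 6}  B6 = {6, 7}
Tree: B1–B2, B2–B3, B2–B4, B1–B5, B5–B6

Yes; width 1.

Every vertex of G appears in some bag (union = {1, 2, 3, 4, 5, 6, 7}); every edge is covered by a bag; and for each vertex v the set of bags containing v is connected in the bag tree. The decomposition is therefore valid. The largest bag has 2 vertices, so the width is 1.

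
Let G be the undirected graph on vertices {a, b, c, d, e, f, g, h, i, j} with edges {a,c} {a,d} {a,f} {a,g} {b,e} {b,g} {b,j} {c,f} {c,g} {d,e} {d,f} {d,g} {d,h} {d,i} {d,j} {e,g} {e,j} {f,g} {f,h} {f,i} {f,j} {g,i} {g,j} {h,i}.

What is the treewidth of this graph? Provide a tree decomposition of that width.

Each bag holds 4 vertices, so the decomposition has width 3, which upper-bounds the treewidth. For the lower bound, the 4 vertices {d, e, g, j} are pairwise adjacent, and any tree decomposition puts a clique entirely inside one bag — forcing width ≥ 3. Therefore the treewidth is 3.

Treewidth 3.
One optimal decomposition is:
Bags: B1 = {a, d, f, g}  B2 = {d, f, g, j}  B3 = {d, f, g, i}  B4 = {d, e, g, j}  B5 = {d, f, h, i}  B6 = {b, e, g, j}  B7 = {a, c, f, g}
Tree: B1–B2, B2–B3, B2–B4, B3–B5, B4–B6, B1–B7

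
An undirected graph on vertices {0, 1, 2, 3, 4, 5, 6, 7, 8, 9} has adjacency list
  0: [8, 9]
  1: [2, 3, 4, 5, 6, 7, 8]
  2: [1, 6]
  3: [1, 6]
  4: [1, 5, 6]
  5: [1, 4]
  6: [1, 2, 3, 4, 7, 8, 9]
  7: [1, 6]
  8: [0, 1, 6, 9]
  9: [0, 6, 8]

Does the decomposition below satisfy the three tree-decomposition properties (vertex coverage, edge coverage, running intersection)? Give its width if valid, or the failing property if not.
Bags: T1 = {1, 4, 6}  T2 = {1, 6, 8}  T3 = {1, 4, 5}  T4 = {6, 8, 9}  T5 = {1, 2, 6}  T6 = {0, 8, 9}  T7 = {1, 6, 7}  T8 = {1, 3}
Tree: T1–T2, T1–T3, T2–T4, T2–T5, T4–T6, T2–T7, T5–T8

A tree decomposition must satisfy three properties: every vertex lies in some bag; for every edge, both endpoints lie together in some bag; and for every vertex, the bags containing it form a connected subtree. Here edge (6,3) lies in no bag, so the decomposition is invalid.

No — edge (6,3) lies in no bag.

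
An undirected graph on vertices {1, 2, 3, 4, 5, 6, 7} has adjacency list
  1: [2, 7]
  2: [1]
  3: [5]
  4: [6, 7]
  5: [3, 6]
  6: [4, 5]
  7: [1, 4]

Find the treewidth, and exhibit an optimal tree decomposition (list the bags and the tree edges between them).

Treewidth 1.
One such decomposition:
Bags: B1 = {1, 2}  B2 = {1, 7}  B3 = {4, 7}  B4 = {4, 6}  B5 = {5, 6}  B6 = {3, 5}
Tree: B1–B2, B2–B3, B3–B4, B4–B5, B5–B6

The largest bag has 2 vertices, giving width 1; this decomposition certifies tw(G) ≤ 1. Since G has at least one edge (e.g. 2–1), it is not an edgeless graph, so tw(G) ≥ 1. The upper and lower bounds meet at 1, so that is the treewidth.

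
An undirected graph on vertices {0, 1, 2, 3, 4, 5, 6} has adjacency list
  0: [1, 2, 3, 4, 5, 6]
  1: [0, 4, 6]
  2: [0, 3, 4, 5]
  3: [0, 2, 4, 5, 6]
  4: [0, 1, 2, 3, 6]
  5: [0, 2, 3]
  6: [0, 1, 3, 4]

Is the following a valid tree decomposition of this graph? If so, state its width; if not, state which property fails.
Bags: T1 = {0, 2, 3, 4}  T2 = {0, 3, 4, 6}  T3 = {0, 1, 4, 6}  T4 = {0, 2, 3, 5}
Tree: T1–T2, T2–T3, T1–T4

Vertex coverage: the bags together contain {0, 1, 2, 3, 4, 5, 6}, the full vertex set. Edge coverage: each edge of G has both endpoints in at least one bag. Running intersection: for every vertex, the bags containing it form a connected subtree. All three properties hold, so this is a valid tree decomposition of width max|bag| − 1 = 3, and hence tw(G) ≤ 3.

Yes; width 3.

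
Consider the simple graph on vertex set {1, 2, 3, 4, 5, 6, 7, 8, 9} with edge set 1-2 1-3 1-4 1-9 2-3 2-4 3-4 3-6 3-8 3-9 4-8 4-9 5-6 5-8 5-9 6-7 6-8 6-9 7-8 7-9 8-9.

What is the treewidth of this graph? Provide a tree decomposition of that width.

Every bag has size at most 4, so the width is 4 − 1 = 3 and tw(G) ≤ 3. Conversely, {3, 4, 8, 9} is a clique of size 4, and the vertices of any clique must share a bag in every tree decomposition; so some bag has ≥ 4 vertices and tw(G) ≥ 3. Combining the bounds, tw(G) = 3.

Treewidth 3.
Bags: B1 = {6, 7, 8, 9}  B2 = {3, 6, 8, 9}  B3 = {3, 4, 8, 9}  B4 = {1, 3, 4, 9}  B5 = {1, 2, 3, 4}  B6 = {5, 6, 8, 9}
Tree: B1–B2, B2–B3, B3–B4, B4–B5, B1–B6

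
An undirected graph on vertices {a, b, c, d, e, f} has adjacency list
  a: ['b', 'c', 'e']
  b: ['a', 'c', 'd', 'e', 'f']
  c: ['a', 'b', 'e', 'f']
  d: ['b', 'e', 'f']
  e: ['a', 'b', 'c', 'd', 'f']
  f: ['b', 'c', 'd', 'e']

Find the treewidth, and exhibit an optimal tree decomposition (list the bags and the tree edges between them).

Treewidth 3.
One optimal decomposition is:
Bags: B1 = {b, c, e, f}  B2 = {b, d, e, f}  B3 = {a, b, c, e}
Tree: B1–B2, B1–B3

The largest bag has 4 vertices, giving width 3; this decomposition certifies tw(G) ≤ 3. Conversely, {b, d, e, f} is a clique of size 4, and the vertices of any clique must share a bag in every tree decomposition; so some bag has ≥ 4 vertices and tw(G) ≥ 3. Combining the bounds, tw(G) = 3.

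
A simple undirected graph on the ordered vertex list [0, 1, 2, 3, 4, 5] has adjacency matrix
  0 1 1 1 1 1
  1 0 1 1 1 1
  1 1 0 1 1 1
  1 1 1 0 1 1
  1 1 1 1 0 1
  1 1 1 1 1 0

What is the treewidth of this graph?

A width-5 tree decomposition is:
Bags: B1 = {0, 1, 2, 3, 4, 5}
Tree: (single bag)
With just one bag of size 6, the width is 6 − 1 = 5, so tw(G) ≤ 5. For the lower bound, the 6 vertices {0, 1, 2, 3, 4, 5} are pairwise adjacent, and any tree decomposition puts a clique entirely inside one bag — forcing width ≥ 5. Therefore the treewidth is 5.

5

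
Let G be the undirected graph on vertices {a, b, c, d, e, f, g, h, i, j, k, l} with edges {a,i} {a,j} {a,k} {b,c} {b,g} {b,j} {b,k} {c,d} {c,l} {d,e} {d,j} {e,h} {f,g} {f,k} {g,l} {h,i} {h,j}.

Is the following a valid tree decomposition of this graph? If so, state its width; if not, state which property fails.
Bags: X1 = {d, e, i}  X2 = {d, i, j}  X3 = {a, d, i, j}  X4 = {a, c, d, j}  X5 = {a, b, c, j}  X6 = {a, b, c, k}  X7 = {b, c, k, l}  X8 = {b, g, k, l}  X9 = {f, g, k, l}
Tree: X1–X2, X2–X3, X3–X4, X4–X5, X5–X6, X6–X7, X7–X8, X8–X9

No — vertex h appears in no bag.

A tree decomposition must satisfy three properties: every vertex lies in some bag; for every edge, both endpoints lie together in some bag; and for every vertex, the bags containing it form a connected subtree. Here vertex h appears in no bag, so the decomposition is invalid.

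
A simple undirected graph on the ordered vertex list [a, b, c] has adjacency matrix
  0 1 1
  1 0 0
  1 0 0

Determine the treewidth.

1

A width-1 tree decomposition is:
Bags: B1 = {a, b}  B2 = {a, c}
Tree: B1–B2
Every bag has size at most 2, so the width is 2 − 1 = 1 and tw(G) ≤ 1. Any graph with an edge has treewidth ≥ 1, and G has the edge a–b. Combining the bounds, tw(G) = 1.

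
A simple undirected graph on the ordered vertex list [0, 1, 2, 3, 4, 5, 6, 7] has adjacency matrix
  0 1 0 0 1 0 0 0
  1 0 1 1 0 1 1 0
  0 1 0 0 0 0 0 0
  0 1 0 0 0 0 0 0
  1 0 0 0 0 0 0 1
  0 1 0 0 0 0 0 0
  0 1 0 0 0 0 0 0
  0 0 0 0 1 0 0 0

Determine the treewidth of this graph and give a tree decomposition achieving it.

Treewidth 1.
Bags: B1 = {0, 1}  B2 = {0, 4}  B3 = {1, 5}  B4 = {1, 3}  B5 = {4, 7}  B6 = {1, 6}  B7 = {1, 2}
Tree: B1–B2, B1–B3, B1–B4, B2–B5, B1–B6, B1–B7

The largest bag has 2 vertices, giving width 1; this decomposition certifies tw(G) ≤ 1. Since G has at least one edge (e.g. 1–0), it is not an edgeless graph, so tw(G) ≥ 1. Combining the bounds, tw(G) = 1.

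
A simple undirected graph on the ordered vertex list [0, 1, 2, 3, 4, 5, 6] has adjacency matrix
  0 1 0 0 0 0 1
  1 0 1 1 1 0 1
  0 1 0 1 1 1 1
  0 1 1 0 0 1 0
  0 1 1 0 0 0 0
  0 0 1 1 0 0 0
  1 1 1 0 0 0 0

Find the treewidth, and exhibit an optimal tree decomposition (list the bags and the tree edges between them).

Treewidth 2.
Bags: B1 = {1, 2, 3}  B2 = {1, 2, 6}  B3 = {1, 2, 4}  B4 = {2, 3, 5}  B5 = {0, 1, 6}
Tree: B1–B2, B1–B3, B1–B4, B2–B5

The largest bag has 3 vertices, giving width 2; this decomposition certifies tw(G) ≤ 2. Conversely, {0, 1, 6} is a clique of size 3, and the vertices of any clique must share a bag in every tree decomposition; so some bag has ≥ 3 vertices and tw(G) ≥ 2. Therefore the treewidth is 2.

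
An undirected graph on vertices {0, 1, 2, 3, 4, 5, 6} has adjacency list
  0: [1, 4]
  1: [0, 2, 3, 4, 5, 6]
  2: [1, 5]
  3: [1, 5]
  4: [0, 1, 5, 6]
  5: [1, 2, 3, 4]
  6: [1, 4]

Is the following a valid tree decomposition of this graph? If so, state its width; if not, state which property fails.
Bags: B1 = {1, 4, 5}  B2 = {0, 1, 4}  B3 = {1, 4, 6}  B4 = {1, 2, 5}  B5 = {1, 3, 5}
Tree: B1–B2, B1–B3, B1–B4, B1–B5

Vertex coverage: the bags together contain {0, 1, 2, 3, 4, 5, 6}, the full vertex set. Edge coverage: each edge of G has both endpoints in at least one bag. Running intersection: for every vertex, the bags containing it form a connected subtree. All three properties hold, so this is a valid tree decomposition of width max|bag| − 1 = 2, and hence tw(G) ≤ 2.

Yes; width 2.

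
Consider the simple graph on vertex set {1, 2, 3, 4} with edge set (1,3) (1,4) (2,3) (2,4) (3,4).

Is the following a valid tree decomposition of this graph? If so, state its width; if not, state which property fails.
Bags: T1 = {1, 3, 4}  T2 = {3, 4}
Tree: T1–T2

No — vertex 2 appears in no bag.

A tree decomposition must satisfy three properties: every vertex lies in some bag; for every edge, both endpoints lie together in some bag; and for every vertex, the bags containing it form a connected subtree. Here vertex 2 appears in no bag, so the decomposition is invalid.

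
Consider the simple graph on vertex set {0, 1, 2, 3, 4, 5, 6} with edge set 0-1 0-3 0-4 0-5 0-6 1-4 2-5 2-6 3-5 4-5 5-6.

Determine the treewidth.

A width-2 tree decomposition is:
Bags: B1 = {0, 5, 6}  B2 = {0, 4, 5}  B3 = {2, 5, 6}  B4 = {0, 1, 4}  B5 = {0, 3, 5}
Tree: B1–B2, B1–B3, B2–B4, B2–B5
Every bag has size at most 3, so the width is 3 − 1 = 2 and tw(G) ≤ 2. Conversely, {0, 1, 4} is a clique of size 3, and the vertices of any clique must share a bag in every tree decomposition; so some bag has ≥ 3 vertices and tw(G) ≥ 2. Hence tw(G) = 2 exactly.

2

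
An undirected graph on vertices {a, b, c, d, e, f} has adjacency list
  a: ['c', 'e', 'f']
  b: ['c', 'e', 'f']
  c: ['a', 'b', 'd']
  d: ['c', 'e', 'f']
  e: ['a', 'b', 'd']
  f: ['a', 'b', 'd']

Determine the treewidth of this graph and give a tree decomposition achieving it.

Treewidth 3.
Bags: B1 = {a, b, c, d}  B2 = {a, b, d, f}  B3 = {a, b, d, e}
Tree: B1–B2, B2–B3

Every bag has size at most 4, so the width is 4 − 1 = 3 and tw(G) ≤ 3. For the lower bound: the 4 vertex sets {c,d}, {a,f}, {b}, {e} are disjoint, each induces a connected subgraph, and every pair is joined by at least one edge of G. Contracting each set to a single vertex therefore yields K_{4} as a minor, and since treewidth is minor-monotone, tw(G) ≥ tw(K_{4}) = 3. Combining the bounds, tw(G) = 3.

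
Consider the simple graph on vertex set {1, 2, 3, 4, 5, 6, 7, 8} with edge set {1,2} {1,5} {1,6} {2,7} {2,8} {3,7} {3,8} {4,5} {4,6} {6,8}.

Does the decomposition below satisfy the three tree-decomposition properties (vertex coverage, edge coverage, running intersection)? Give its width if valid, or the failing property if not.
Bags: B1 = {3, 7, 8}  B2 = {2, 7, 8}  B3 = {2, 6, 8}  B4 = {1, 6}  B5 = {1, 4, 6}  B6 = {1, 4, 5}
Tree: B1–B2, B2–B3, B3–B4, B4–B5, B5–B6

No — edge (2,1) lies in no bag.

A tree decomposition must satisfy three properties: every vertex lies in some bag; for every edge, both endpoints lie together in some bag; and for every vertex, the bags containing it form a connected subtree. Here edge (2,1) lies in no bag, so the decomposition is invalid.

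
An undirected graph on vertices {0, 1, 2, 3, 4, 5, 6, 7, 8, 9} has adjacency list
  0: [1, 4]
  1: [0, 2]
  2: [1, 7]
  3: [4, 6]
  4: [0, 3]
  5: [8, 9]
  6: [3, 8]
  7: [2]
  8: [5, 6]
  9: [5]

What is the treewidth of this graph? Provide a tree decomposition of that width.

Treewidth 1.
One optimal decomposition is:
Bags: B1 = {2, 7}  B2 = {1, 2}  B3 = {0, 1}  B4 = {0, 4}  B5 = {3, 4}  B6 = {3, 6}  B7 = {6, 8}  B8 = {5, 8}  B9 = {5, 9}
Tree: B1–B2, B2–B3, B3–B4, B4–B5, B5–B6, B6–B7, B7–B8, B8–B9

Each bag holds 2 vertices, so the decomposition has width 1, which upper-bounds the treewidth. G has an edge, so its treewidth is at least 1. Combining the bounds, tw(G) = 1.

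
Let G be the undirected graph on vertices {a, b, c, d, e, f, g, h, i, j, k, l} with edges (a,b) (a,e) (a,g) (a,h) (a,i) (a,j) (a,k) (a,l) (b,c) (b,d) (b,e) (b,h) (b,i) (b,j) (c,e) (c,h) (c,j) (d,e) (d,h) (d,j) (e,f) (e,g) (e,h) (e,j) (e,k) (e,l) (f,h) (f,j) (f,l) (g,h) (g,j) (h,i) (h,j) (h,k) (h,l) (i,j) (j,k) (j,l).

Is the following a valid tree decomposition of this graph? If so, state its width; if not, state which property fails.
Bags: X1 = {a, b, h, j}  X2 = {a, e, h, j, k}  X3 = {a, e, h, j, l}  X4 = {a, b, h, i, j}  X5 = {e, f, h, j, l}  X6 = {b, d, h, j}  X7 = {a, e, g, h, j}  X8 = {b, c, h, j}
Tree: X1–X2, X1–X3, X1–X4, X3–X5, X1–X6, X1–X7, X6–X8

No — edge (e,b) lies in no bag.

A tree decomposition must satisfy three properties: every vertex lies in some bag; for every edge, both endpoints lie together in some bag; and for every vertex, the bags containing it form a connected subtree. Here edge (e,b) lies in no bag, so the decomposition is invalid.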